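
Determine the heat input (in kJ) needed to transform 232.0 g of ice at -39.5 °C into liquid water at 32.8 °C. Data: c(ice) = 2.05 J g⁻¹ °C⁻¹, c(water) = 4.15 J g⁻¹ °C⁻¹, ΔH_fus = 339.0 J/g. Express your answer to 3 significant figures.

q = 129 kJ

q1 (heat ice -39.5→0.0 °C): 232.0 × 2.05 × 39.5 = 18786 J
q2 (melt at 0 °C): 232.0 × 339.0 = 78648 J
q3 (heat water 0.0→32.8 °C): 232.0 × 4.15 × 32.8 = 31580 J
Total: 18786 + 78648 + 31580 = 129014 J = 129 kJ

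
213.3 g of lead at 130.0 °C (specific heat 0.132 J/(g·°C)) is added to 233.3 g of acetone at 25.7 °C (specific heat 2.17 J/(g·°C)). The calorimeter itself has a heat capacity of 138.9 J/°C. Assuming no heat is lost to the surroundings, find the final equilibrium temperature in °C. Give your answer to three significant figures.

T_f = 30.1 °C

Heat lost by lead = heat gained by acetone + calorimeter.
(213.3)(0.132)(130.0 − T) = [(233.3)(2.17) + 138.9](T − 25.7)
28.1556 (130.0 − T) = 645.161 (T − 25.7)
3660.2 − 28.1556 T = 645.161 T − 16581
20241.2 = 673.3166 T
T = 30.06 °C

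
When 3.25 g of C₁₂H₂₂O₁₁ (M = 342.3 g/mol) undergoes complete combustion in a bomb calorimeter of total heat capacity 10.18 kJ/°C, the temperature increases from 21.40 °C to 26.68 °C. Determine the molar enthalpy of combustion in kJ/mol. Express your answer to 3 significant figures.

ΔT = 26.68 − 21.40 = 5.28 °C
q_cal = C_cal × ΔT = 10.18 × 5.28 = 53.7504 kJ
n = 3.25 / 342.3 = 0.009495 mol
q_rxn = −q_cal = -53.7504 kJ
ΔH = -53.7504 / 0.009495 = -5661 kJ/mol

ΔH = -5660 kJ/mol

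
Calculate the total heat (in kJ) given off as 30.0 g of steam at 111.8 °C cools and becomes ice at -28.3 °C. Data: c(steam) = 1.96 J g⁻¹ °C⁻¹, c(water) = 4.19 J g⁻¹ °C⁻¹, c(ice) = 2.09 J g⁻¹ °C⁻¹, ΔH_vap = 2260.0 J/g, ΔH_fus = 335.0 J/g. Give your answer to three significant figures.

q = 92.9 kJ

q1 (cool steam 111.8→100 °C): 30.0 × 1.96 × 11.8 = 694 J
q2 (condense at 100 °C): 30.0 × 2260.0 = 67800 J
q3 (cool water 100→0 °C): 30.0 × 4.19 × 100.0 = 12570 J
q4 (freeze at 0 °C): 30.0 × 335.0 = 10050 J
q5 (cool ice 0→-28.3 °C): 30.0 × 2.09 × 28.3 = 1774 J
Total: 694 + 67800 + 12570 + 10050 + 1774 = 92888 J = 92.9 kJ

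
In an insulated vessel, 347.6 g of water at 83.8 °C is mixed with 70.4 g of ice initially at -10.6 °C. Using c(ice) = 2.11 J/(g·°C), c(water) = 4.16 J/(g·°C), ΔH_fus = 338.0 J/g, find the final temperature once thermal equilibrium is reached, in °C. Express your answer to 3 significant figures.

Heat to bring ice to 0 °C and melt it: q₁ = 70.4×2.11×10.6 + 70.4×338.0 = 25370 J
Heat the water can supply cooling to 0 °C: 347.6×4.16×83.8 = 121176 J > q₁, so all ice melts.
Energy balance: 347.6×4.16×(83.8 − T) = 25370 + 70.4×4.16×(T − 0)
1446.016(83.8 − T) = 25370 + 292.864 T
121176 − 25370 = 1738.880 T
T = 95806 / 1738.880 = 55.10 °C

T_f = 55.1 °C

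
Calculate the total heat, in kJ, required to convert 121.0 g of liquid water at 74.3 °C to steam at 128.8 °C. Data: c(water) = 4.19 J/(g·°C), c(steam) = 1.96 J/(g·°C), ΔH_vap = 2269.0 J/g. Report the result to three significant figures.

q1 (heat water 74.3→100.0 °C): 121.0 × 4.19 × 25.7 = 13030 J
q2 (vaporize at 100 °C): 121.0 × 2269.0 = 274549 J
q3 (heat steam 100.0→128.8 °C): 121.0 × 1.96 × 28.8 = 6830 J
Total: 13030 + 274549 + 6830 = 294409 J = 294 kJ

q = 294 kJ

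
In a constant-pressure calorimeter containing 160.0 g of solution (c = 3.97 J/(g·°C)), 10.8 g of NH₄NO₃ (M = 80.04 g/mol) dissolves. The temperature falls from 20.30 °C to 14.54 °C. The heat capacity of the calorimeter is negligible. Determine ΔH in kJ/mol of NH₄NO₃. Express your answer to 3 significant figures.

ΔH = 27.1 kJ/mol

|ΔT| = |14.54 − 20.30| = 5.76 °C
|q_surr| = (160.0 × 3.97) × 5.76 = 635.2 × 5.76 = 3659 J
n(NH₄NO₃) = 10.8 / 80.04 = 0.1349 mol
Temperature fell, so q_rxn = +|q_surr| = 3.659 kJ
ΔH = q_rxn / n = 27.12 kJ/mol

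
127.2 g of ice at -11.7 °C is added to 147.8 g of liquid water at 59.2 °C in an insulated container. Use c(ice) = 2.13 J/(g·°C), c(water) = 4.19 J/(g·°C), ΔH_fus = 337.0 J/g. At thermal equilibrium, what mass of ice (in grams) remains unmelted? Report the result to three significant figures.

m_ice remaining = 27.8 g

Heat to warm all ice to 0 °C: 127.2×2.13×11.7 = 3170.0 J
Heat released by water cooling to 0 °C: 147.8×4.19×59.2 = 36661 J
36661 J < 3170.0 + 127.2×337.0 = 46036.4 J, so not all ice melts; final T = 0 °C.
Heat left for melting: 36661 − 3170.0 = 33491.0 J
Mass melted = 33491.0 / 337.0 = 99.38 g
Ice remaining = 127.2 − 99.38 = 27.82 g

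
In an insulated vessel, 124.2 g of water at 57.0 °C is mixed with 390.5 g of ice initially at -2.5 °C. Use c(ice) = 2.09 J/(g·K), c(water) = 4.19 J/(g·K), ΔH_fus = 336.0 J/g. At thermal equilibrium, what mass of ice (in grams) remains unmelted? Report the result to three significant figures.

m_ice remaining = 308 g

Heat to warm all ice to 0 °C: 390.5×2.09×2.5 = 2040.4 J
Heat released by water cooling to 0 °C: 124.2×4.19×57.0 = 29663 J
29663 J < 2040.4 + 390.5×336.0 = 133248.4 J, so not all ice melts; final T = 0 °C.
Heat left for melting: 29663 − 2040.4 = 27622.6 J
Mass melted = 27622.6 / 336.0 = 82.21 g
Ice remaining = 390.5 − 82.21 = 308.29 g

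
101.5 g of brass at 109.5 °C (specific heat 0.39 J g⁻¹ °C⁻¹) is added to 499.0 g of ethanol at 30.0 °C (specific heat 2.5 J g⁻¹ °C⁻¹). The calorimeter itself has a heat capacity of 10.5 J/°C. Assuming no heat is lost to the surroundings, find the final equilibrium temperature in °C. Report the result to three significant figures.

T_f = 32.4 °C

Heat lost by brass = heat gained by ethanol + calorimeter.
(101.5)(0.39)(109.5 − T) = [(499.0)(2.5) + 10.5](T − 30.0)
39.585 (109.5 − T) = 1258.0 (T − 30.0)
4334.6 − 39.585 T = 1258.0 T − 37740
42074.6 = 1297.585 T
T = 32.43 °C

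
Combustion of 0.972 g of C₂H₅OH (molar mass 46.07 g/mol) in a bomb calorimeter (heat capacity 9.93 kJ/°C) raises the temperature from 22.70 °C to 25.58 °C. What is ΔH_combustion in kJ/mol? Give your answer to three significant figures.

ΔT = 25.58 − 22.70 = 2.88 °C
q_cal = C_cal × ΔT = 9.93 × 2.88 = 28.5984 kJ
n = 0.972 / 46.07 = 0.02110 mol
q_rxn = −q_cal = -28.5984 kJ
ΔH = -28.5984 / 0.02110 = -1355 kJ/mol

ΔH = -1360 kJ/mol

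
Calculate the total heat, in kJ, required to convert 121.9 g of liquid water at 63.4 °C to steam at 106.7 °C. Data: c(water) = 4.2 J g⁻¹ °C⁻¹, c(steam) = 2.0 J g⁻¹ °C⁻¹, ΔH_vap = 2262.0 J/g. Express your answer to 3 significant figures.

q1 (heat water 63.4→100.0 °C): 121.9 × 4.2 × 36.6 = 18738 J
q2 (vaporize at 100 °C): 121.9 × 2262.0 = 275738 J
q3 (heat steam 100.0→106.7 °C): 121.9 × 2.0 × 6.7 = 1633 J
Total: 18738 + 275738 + 1633 = 296109 J = 296 kJ

q = 296 kJ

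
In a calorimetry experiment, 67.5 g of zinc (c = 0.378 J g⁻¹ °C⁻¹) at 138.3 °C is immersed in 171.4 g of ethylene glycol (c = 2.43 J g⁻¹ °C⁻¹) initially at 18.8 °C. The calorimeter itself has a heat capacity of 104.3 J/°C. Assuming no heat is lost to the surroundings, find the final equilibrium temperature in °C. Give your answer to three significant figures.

T_f = 24.4 °C

Heat lost by zinc = heat gained by ethylene glycol + calorimeter.
(67.5)(0.378)(138.3 − T) = [(171.4)(2.43) + 104.3](T − 18.8)
25.515 (138.3 − T) = 520.802 (T − 18.8)
3528.7 − 25.515 T = 520.802 T − 9791.1
13319.8 = 546.317 T
T = 24.38 °C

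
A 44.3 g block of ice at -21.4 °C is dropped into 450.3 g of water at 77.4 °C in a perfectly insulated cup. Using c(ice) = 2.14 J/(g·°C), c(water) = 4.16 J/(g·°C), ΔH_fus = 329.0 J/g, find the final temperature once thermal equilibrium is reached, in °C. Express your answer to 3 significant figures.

Heat to bring ice to 0 °C and melt it: q₁ = 44.3×2.14×21.4 + 44.3×329.0 = 16603 J
Heat the water can supply cooling to 0 °C: 450.3×4.16×77.4 = 144989 J > q₁, so all ice melts.
Energy balance: 450.3×4.16×(77.4 − T) = 16603 + 44.3×4.16×(T − 0)
1873.248(77.4 − T) = 16603 + 184.288 T
144989 − 16603 = 2057.536 T
T = 128386 / 2057.536 = 62.40 °C

T_f = 62.4 °C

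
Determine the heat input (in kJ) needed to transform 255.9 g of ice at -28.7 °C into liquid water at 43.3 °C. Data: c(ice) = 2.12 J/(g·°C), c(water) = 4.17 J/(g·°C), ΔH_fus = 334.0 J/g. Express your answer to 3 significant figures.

q = 147 kJ

q1 (heat ice -28.7→0.0 °C): 255.9 × 2.12 × 28.7 = 15570 J
q2 (melt at 0 °C): 255.9 × 334.0 = 85471 J
q3 (heat water 0.0→43.3 °C): 255.9 × 4.17 × 43.3 = 46206 J
Total: 15570 + 85471 + 46206 = 147247 J = 147 kJ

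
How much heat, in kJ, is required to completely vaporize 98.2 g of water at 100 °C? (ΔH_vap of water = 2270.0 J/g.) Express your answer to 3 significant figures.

q = 223 kJ

q = m × ΔH_vap = 98.2 × 2270.0 = 222900 J = 223 kJ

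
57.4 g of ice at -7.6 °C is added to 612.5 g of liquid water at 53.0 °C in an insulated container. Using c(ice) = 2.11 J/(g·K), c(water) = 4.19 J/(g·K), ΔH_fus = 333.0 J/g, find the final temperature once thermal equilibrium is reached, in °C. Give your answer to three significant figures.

Heat to bring ice to 0 °C and melt it: q₁ = 57.4×2.11×7.6 + 57.4×333.0 = 20035 J
Heat the water can supply cooling to 0 °C: 612.5×4.19×53.0 = 136018 J > q₁, so all ice melts.
Energy balance: 612.5×4.19×(53.0 − T) = 20035 + 57.4×4.19×(T − 0)
2566.375(53.0 − T) = 20035 + 240.506 T
136018 − 20035 = 2806.881 T
T = 115983 / 2806.881 = 41.32 °C

T_f = 41.3 °C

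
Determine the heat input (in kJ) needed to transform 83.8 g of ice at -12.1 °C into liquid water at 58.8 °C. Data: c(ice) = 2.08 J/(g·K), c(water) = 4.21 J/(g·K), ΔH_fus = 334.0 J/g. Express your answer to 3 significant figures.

q = 50.8 kJ

q1 (heat ice -12.1→0.0 °C): 83.8 × 2.08 × 12.1 = 2109 J
q2 (melt at 0 °C): 83.8 × 334.0 = 27989 J
q3 (heat water 0.0→58.8 °C): 83.8 × 4.21 × 58.8 = 20745 J
Total: 2109 + 27989 + 20745 = 50843 J = 50.8 kJ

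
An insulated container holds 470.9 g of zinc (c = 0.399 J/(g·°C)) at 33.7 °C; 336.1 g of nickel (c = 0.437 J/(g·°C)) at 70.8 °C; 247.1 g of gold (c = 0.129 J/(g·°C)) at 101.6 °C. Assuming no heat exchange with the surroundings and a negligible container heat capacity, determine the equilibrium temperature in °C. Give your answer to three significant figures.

Σ mᵢcᵢ(T − Tᵢ) = 0  ⇒  T = Σ mᵢcᵢTᵢ / Σ mᵢcᵢ
Σ mᵢcᵢ = 470.9×0.399 + 336.1×0.437 + 247.1×0.129 = 366.6407
Σ mᵢcᵢTᵢ = 187.8891×33.7 + 146.8757×70.8 + 31.8759×101.6 = 19969
T = 19969 / 366.6407 = 54.46 °C

T_f = 54.5 °C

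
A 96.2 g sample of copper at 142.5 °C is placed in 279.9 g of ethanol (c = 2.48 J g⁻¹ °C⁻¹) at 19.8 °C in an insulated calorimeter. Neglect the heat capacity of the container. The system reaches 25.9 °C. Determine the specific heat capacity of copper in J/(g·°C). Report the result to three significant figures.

q_gained = (279.9 × 2.48) × (25.9 − 19.8) = 4234 J
q_lost = 96.2 × c × (142.5 − 25.9) = 11216.92 c
Set equal: c = 4234 / 11216.92 = 0.377 J/(g·°C)

c = 0.377 J/(g·°C)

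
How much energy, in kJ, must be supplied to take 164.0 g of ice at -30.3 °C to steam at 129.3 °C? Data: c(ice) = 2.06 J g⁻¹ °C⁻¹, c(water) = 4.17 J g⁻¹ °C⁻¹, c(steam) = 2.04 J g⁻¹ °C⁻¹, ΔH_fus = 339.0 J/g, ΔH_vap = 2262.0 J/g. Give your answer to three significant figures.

q = 515 kJ

q1 (heat ice -30.3→0.0 °C): 164.0 × 2.06 × 30.3 = 10237 J
q2 (melt at 0 °C): 164.0 × 339.0 = 55596 J
q3 (heat water 0.0→100.0 °C): 164.0 × 4.17 × 100.0 = 68388 J
q4 (vaporize at 100 °C): 164.0 × 2262.0 = 370968 J
q5 (heat steam 100.0→129.3 °C): 164.0 × 2.04 × 29.3 = 9803 J
Total: 10237 + 55596 + 68388 + 370968 + 9803 = 514992 J = 515 kJ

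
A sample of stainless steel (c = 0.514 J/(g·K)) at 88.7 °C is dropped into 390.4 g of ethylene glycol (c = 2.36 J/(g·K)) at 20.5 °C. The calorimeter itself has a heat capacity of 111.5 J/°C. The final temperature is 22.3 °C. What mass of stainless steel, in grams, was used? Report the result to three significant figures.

m = 54.5 g

q_gained = (390.4 × 2.36 + 111.5) × (22.3 − 20.5) = 1859 J
q_lost = m × 0.514 × (88.7 − 22.3) = 34.1296 m
m = 1859 / 34.1296 = 54.5 g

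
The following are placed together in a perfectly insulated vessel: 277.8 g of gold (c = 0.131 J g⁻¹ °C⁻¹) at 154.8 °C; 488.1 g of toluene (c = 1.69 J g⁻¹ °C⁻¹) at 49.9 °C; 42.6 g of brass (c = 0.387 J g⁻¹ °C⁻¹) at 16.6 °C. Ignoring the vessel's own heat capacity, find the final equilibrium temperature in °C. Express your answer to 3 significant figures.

T_f = 53.6 °C

Σ mᵢcᵢ(T − Tᵢ) = 0  ⇒  T = Σ mᵢcᵢTᵢ / Σ mᵢcᵢ
Σ mᵢcᵢ = 277.8×0.131 + 488.1×1.69 + 42.6×0.387 = 877.7670
Σ mᵢcᵢTᵢ = 36.3918×154.8 + 824.889×49.9 + 16.4862×16.6 = 47069
T = 47069 / 877.7670 = 53.62 °C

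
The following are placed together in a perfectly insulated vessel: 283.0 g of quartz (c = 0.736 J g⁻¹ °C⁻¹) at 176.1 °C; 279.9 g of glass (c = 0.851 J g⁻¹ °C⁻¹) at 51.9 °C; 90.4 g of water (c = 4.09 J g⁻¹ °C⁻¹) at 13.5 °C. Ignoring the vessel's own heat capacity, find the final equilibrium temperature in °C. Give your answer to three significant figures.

Σ mᵢcᵢ(T − Tᵢ) = 0  ⇒  T = Σ mᵢcᵢTᵢ / Σ mᵢcᵢ
Σ mᵢcᵢ = 283.0×0.736 + 279.9×0.851 + 90.4×4.09 = 816.2189
Σ mᵢcᵢTᵢ = 208.288×176.1 + 238.1949×51.9 + 369.736×13.5 = 54033
T = 54033 / 816.2189 = 66.20 °C

T_f = 66.2 °C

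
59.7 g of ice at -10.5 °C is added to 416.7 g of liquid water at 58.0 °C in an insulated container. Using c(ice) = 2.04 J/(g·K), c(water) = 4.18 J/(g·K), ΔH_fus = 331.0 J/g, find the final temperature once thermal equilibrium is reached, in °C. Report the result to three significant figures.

Heat to bring ice to 0 °C and melt it: q₁ = 59.7×2.04×10.5 + 59.7×331.0 = 21039 J
Heat the water can supply cooling to 0 °C: 416.7×4.18×58.0 = 101025 J > q₁, so all ice melts.
Energy balance: 416.7×4.18×(58.0 − T) = 21039 + 59.7×4.18×(T − 0)
1741.806(58.0 − T) = 21039 + 249.546 T
101025 − 21039 = 1991.352 T
T = 79986 / 1991.352 = 40.17 °C

T_f = 40.2 °C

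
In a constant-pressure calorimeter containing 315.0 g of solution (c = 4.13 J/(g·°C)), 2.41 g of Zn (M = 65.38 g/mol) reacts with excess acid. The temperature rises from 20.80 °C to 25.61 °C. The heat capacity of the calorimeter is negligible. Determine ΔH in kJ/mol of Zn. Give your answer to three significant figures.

|ΔT| = |25.61 − 20.80| = 4.81 °C
|q_surr| = (315.0 × 4.13) × 4.81 = 1300.95 × 4.81 = 6258 J
n(Zn) = 2.41 / 65.38 = 0.03686 mol
Temperature rose, so q_rxn = −|q_surr| = -6.258 kJ
ΔH = q_rxn / n = -169.8 kJ/mol

ΔH = -170 kJ/mol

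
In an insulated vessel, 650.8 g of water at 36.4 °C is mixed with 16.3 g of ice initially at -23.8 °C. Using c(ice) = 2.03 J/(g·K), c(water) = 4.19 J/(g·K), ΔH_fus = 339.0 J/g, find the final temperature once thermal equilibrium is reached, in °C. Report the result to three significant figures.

T_f = 33.3 °C

Heat to bring ice to 0 °C and melt it: q₁ = 16.3×2.03×23.8 + 16.3×339.0 = 6313.2 J
Heat the water can supply cooling to 0 °C: 650.8×4.19×36.4 = 99257.4 J > q₁, so all ice melts.
Energy balance: 650.8×4.19×(36.4 − T) = 6313.2 + 16.3×4.19×(T − 0)
2726.852(36.4 − T) = 6313.2 + 68.297 T
99257.4 − 6313.2 = 2795.149 T
T = 92944.2 / 2795.149 = 33.25 °C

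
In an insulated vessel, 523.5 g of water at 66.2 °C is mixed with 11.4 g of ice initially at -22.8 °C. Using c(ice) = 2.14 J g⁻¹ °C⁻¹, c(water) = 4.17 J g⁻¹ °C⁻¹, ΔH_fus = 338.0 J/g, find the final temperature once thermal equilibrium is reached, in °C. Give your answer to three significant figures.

T_f = 62.8 °C

Heat to bring ice to 0 °C and melt it: q₁ = 11.4×2.14×22.8 + 11.4×338.0 = 4409.4 J
Heat the water can supply cooling to 0 °C: 523.5×4.17×66.2 = 144514 J > q₁, so all ice melts.
Energy balance: 523.5×4.17×(66.2 − T) = 4409.4 + 11.4×4.17×(T − 0)
2182.995(66.2 − T) = 4409.4 + 47.538 T
144514 − 4409.4 = 2230.533 T
T = 140104.6 / 2230.533 = 62.81 °C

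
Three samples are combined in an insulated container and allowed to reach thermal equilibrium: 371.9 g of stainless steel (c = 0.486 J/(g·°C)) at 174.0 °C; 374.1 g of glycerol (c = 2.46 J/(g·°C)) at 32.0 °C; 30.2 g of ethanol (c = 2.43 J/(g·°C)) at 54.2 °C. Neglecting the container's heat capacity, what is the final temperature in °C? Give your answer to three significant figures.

T_f = 55.2 °C

Σ mᵢcᵢ(T − Tᵢ) = 0  ⇒  T = Σ mᵢcᵢTᵢ / Σ mᵢcᵢ
Σ mᵢcᵢ = 371.9×0.486 + 374.1×2.46 + 30.2×2.43 = 1174.4154
Σ mᵢcᵢTᵢ = 180.7434×174.0 + 920.286×32.0 + 73.386×54.2 = 64876
T = 64876 / 1174.4154 = 55.24 °C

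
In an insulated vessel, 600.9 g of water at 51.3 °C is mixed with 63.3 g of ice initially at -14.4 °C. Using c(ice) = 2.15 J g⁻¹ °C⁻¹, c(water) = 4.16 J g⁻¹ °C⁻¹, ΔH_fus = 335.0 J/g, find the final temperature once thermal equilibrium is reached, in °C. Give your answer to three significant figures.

T_f = 38.0 °C

Heat to bring ice to 0 °C and melt it: q₁ = 63.3×2.15×14.4 + 63.3×335.0 = 23165 J
Heat the water can supply cooling to 0 °C: 600.9×4.16×51.3 = 128237 J > q₁, so all ice melts.
Energy balance: 600.9×4.16×(51.3 − T) = 23165 + 63.3×4.16×(T − 0)
2499.744(51.3 − T) = 23165 + 263.328 T
128237 − 23165 = 2763.072 T
T = 105072 / 2763.072 = 38.03 °C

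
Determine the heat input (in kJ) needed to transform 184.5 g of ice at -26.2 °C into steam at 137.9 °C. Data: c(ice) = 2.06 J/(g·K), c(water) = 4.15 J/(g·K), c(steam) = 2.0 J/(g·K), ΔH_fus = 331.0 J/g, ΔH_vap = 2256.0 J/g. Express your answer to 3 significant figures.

q = 578 kJ

q1 (heat ice -26.2→0.0 °C): 184.5 × 2.06 × 26.2 = 9958 J
q2 (melt at 0 °C): 184.5 × 331.0 = 61070 J
q3 (heat water 0.0→100.0 °C): 184.5 × 4.15 × 100.0 = 76568 J
q4 (vaporize at 100 °C): 184.5 × 2256.0 = 416232 J
q5 (heat steam 100.0→137.9 °C): 184.5 × 2.0 × 37.9 = 13985 J
Total: 9958 + 61070 + 76568 + 416232 + 13985 = 577813 J = 578 kJ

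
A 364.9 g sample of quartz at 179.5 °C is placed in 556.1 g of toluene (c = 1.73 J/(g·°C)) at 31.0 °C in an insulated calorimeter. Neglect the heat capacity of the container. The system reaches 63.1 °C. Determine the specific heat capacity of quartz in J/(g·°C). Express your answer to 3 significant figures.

c = 0.727 J/(g·°C)

q_gained = (556.1 × 1.73) × (63.1 − 31.0) = 30880 J
q_lost = 364.9 × c × (179.5 − 63.1) = 42474.36 c
Set equal: c = 30880 / 42474.36 = 0.727 J/(g·°C)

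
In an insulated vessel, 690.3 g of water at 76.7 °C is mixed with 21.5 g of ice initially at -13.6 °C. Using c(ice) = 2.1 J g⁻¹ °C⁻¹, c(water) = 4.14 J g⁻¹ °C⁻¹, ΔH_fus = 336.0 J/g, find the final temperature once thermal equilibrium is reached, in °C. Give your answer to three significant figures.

Heat to bring ice to 0 °C and melt it: q₁ = 21.5×2.1×13.6 + 21.5×336.0 = 7838.0 J
Heat the water can supply cooling to 0 °C: 690.3×4.14×76.7 = 219196 J > q₁, so all ice melts.
Energy balance: 690.3×4.14×(76.7 − T) = 7838.0 + 21.5×4.14×(T − 0)
2857.842(76.7 − T) = 7838.0 + 89.01 T
219196 − 7838.0 = 2946.852 T
T = 211358.0 / 2946.852 = 71.72 °C

T_f = 71.7 °C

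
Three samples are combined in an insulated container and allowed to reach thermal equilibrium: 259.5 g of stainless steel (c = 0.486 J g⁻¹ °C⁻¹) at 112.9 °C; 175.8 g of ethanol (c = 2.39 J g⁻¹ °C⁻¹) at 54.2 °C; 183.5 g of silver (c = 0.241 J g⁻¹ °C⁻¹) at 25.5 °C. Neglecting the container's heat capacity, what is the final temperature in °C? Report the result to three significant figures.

T_f = 64.6 °C

Σ mᵢcᵢ(T − Tᵢ) = 0  ⇒  T = Σ mᵢcᵢTᵢ / Σ mᵢcᵢ
Σ mᵢcᵢ = 259.5×0.486 + 175.8×2.39 + 183.5×0.241 = 590.5025
Σ mᵢcᵢTᵢ = 126.117×112.9 + 420.162×54.2 + 44.2235×25.5 = 38139
T = 38139 / 590.5025 = 64.59 °C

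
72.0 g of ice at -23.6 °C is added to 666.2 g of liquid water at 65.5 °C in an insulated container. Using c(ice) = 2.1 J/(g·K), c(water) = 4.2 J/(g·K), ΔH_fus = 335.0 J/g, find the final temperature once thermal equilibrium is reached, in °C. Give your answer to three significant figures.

T_f = 50.2 °C

Heat to bring ice to 0 °C and melt it: q₁ = 72.0×2.1×23.6 + 72.0×335.0 = 27688 J
Heat the water can supply cooling to 0 °C: 666.2×4.2×65.5 = 183272 J > q₁, so all ice melts.
Energy balance: 666.2×4.2×(65.5 − T) = 27688 + 72.0×4.2×(T − 0)
2798.04(65.5 − T) = 27688 + 302.4 T
183272 − 27688 = 3100.44 T
T = 155584 / 3100.44 = 50.18 °C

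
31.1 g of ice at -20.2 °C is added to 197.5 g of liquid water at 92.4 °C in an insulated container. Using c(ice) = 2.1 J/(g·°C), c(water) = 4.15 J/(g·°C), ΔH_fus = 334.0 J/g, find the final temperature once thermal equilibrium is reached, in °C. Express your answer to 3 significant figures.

T_f = 67.5 °C

Heat to bring ice to 0 °C and melt it: q₁ = 31.1×2.1×20.2 + 31.1×334.0 = 11707 J
Heat the water can supply cooling to 0 °C: 197.5×4.15×92.4 = 75733.4 J > q₁, so all ice melts.
Energy balance: 197.5×4.15×(92.4 − T) = 11707 + 31.1×4.15×(T − 0)
819.625(92.4 − T) = 11707 + 129.065 T
75733.4 − 11707 = 948.690 T
T = 64026.4 / 948.690 = 67.49 °C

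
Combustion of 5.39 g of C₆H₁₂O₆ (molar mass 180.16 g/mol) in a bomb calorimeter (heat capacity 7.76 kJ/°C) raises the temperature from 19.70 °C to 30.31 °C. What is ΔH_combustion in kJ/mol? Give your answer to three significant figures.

ΔH = -2750 kJ/mol

ΔT = 30.31 − 19.70 = 10.61 °C
q_cal = C_cal × ΔT = 7.76 × 10.61 = 82.3336 kJ
n = 5.39 / 180.16 = 0.02992 mol
q_rxn = −q_cal = -82.3336 kJ
ΔH = -82.3336 / 0.02992 = -2752 kJ/mol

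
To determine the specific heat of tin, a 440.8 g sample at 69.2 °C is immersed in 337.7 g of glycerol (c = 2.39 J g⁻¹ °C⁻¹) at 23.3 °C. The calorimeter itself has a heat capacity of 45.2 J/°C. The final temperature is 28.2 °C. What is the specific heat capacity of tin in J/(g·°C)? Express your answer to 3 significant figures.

q_gained = (337.7 × 2.39 + 45.2) × (28.2 − 23.3) = 4176 J
q_lost = 440.8 × c × (69.2 − 28.2) = 18072.8 c
Set equal: c = 4176 / 18072.8 = 0.231 J/(g·°C)

c = 0.231 J/(g·°C)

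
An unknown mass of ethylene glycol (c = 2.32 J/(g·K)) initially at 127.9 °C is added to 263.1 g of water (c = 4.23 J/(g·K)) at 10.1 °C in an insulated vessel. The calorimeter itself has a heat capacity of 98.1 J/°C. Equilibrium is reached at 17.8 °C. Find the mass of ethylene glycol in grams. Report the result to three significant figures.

q_gained = (263.1 × 4.23 + 98.1) × (17.8 − 10.1) = 9325 J
q_lost = m × 2.32 × (127.9 − 17.8) = 255.432 m
m = 9325 / 255.432 = 36.5 g

m = 36.5 g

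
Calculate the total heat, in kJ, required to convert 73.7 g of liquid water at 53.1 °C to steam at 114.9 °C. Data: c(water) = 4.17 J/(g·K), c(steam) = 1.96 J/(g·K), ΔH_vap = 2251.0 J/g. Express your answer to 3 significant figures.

q = 182 kJ

q1 (heat water 53.1→100.0 °C): 73.7 × 4.17 × 46.9 = 14414 J
q2 (vaporize at 100 °C): 73.7 × 2251.0 = 165899 J
q3 (heat steam 100.0→114.9 °C): 73.7 × 1.96 × 14.9 = 2152 J
Total: 14414 + 165899 + 2152 = 182465 J = 182 kJ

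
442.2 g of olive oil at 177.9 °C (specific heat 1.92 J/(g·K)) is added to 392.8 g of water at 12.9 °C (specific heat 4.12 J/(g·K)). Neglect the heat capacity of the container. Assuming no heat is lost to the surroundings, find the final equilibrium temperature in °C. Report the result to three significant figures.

T_f = 69.7 °C

Heat lost by olive oil = heat gained by water.
(442.2)(1.92)(177.9 − T) = (392.8)(4.12)(T − 12.9)
849.024 (177.9 − T) = 1618.336 (T − 12.9)
151040 − 849.024 T = 1618.336 T − 20877
171917 = 2467.360 T
T = 69.68 °C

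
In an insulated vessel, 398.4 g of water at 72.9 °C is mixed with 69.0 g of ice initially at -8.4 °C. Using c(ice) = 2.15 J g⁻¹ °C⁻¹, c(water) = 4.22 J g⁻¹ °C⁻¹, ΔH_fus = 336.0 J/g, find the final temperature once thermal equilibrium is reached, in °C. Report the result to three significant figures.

Heat to bring ice to 0 °C and melt it: q₁ = 69.0×2.15×8.4 + 69.0×336.0 = 24430 J
Heat the water can supply cooling to 0 °C: 398.4×4.22×72.9 = 122563 J > q₁, so all ice melts.
Energy balance: 398.4×4.22×(72.9 − T) = 24430 + 69.0×4.22×(T − 0)
1681.248(72.9 − T) = 24430 + 291.18 T
122563 − 24430 = 1972.428 T
T = 98133 / 1972.428 = 49.75 °C

T_f = 49.8 °C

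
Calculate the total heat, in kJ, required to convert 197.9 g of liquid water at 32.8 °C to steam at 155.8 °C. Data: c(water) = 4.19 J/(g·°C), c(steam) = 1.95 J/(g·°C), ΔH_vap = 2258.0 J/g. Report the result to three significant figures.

q = 524 kJ

q1 (heat water 32.8→100.0 °C): 197.9 × 4.19 × 67.2 = 55722 J
q2 (vaporize at 100 °C): 197.9 × 2258.0 = 446858 J
q3 (heat steam 100.0→155.8 °C): 197.9 × 1.95 × 55.8 = 21533 J
Total: 55722 + 446858 + 21533 = 524113 J = 524 kJ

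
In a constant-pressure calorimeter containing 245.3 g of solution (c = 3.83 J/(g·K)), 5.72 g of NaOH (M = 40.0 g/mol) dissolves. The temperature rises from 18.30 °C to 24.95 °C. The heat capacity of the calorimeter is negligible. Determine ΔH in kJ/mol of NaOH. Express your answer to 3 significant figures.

|ΔT| = |24.95 − 18.30| = 6.65 °C
|q_surr| = (245.3 × 3.83) × 6.65 = 939.499 × 6.65 = 6248 J
n(NaOH) = 5.72 / 40.0 = 0.1430 mol
Temperature rose, so q_rxn = −|q_surr| = -6.248 kJ
ΔH = q_rxn / n = -43.69 kJ/mol

ΔH = -43.7 kJ/mol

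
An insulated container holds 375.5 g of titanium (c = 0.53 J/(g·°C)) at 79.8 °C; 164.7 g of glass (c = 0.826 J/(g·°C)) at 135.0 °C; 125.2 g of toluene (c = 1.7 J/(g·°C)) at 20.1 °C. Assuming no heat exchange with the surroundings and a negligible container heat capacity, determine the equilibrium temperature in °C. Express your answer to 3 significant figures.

T_f = 70.3 °C

Σ mᵢcᵢ(T − Tᵢ) = 0  ⇒  T = Σ mᵢcᵢTᵢ / Σ mᵢcᵢ
Σ mᵢcᵢ = 375.5×0.53 + 164.7×0.826 + 125.2×1.7 = 547.8972
Σ mᵢcᵢTᵢ = 199.015×79.8 + 136.0422×135.0 + 212.84×20.1 = 38525
T = 38525 / 547.8972 = 70.31 °C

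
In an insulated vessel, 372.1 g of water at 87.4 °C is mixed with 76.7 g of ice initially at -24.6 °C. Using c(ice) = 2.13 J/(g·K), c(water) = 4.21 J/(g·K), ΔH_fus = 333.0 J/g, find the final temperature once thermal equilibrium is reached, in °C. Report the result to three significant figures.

Heat to bring ice to 0 °C and melt it: q₁ = 76.7×2.13×24.6 + 76.7×333.0 = 29560 J
Heat the water can supply cooling to 0 °C: 372.1×4.21×87.4 = 136916 J > q₁, so all ice melts.
Energy balance: 372.1×4.21×(87.4 − T) = 29560 + 76.7×4.21×(T − 0)
1566.541(87.4 − T) = 29560 + 322.907 T
136916 − 29560 = 1889.448 T
T = 107356 / 1889.448 = 56.82 °C

T_f = 56.8 °C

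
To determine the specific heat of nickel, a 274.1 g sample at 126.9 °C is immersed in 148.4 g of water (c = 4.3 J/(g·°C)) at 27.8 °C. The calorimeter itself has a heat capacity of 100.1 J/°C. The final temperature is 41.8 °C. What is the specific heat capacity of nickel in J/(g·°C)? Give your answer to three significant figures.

c = 0.443 J/(g·°C)

q_gained = (148.4 × 4.3 + 100.1) × (41.8 − 27.8) = 10340 J
q_lost = 274.1 × c × (126.9 − 41.8) = 23325.91 c
Set equal: c = 10340 / 23325.91 = 0.443 J/(g·°C)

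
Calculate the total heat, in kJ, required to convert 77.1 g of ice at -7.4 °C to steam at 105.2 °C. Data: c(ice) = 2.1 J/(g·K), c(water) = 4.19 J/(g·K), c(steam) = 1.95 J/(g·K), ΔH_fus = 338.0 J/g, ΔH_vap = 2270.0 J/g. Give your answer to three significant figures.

q = 235 kJ

q1 (heat ice -7.4→0.0 °C): 77.1 × 2.1 × 7.4 = 1198 J
q2 (melt at 0 °C): 77.1 × 338.0 = 26060 J
q3 (heat water 0.0→100.0 °C): 77.1 × 4.19 × 100.0 = 32305 J
q4 (vaporize at 100 °C): 77.1 × 2270.0 = 175017 J
q5 (heat steam 100.0→105.2 °C): 77.1 × 1.95 × 5.2 = 782 J
Total: 1198 + 26060 + 32305 + 175017 + 782 = 235362 J = 235 kJ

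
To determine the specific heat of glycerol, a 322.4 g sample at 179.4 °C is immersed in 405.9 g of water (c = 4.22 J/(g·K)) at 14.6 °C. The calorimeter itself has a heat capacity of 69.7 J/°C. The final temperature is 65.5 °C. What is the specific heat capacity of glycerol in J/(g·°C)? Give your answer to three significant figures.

q_gained = (405.9 × 4.22 + 69.7) × (65.5 − 14.6) = 90730 J
q_lost = 322.4 × c × (179.4 − 65.5) = 36721.36 c
Set equal: c = 90730 / 36721.36 = 2.47 J/(g·°C)

c = 2.47 J/(g·°C)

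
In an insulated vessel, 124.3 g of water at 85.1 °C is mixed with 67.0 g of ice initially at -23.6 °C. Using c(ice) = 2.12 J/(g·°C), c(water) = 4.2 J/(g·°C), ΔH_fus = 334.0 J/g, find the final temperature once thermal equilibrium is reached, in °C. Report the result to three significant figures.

T_f = 23.3 °C

Heat to bring ice to 0 °C and melt it: q₁ = 67.0×2.12×23.6 + 67.0×334.0 = 25730 J
Heat the water can supply cooling to 0 °C: 124.3×4.2×85.1 = 44427.3 J > q₁, so all ice melts.
Energy balance: 124.3×4.2×(85.1 − T) = 25730 + 67.0×4.2×(T − 0)
522.06(85.1 − T) = 25730 + 281.4 T
44427.3 − 25730 = 803.46 T
T = 18697.3 / 803.46 = 23.27 °C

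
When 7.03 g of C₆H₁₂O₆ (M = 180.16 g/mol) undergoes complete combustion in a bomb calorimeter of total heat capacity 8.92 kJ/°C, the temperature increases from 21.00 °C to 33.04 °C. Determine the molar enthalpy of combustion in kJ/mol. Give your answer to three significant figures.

ΔT = 33.04 − 21.00 = 12.04 °C
q_cal = C_cal × ΔT = 8.92 × 12.04 = 107.3968 kJ
n = 7.03 / 180.16 = 0.03902 mol
q_rxn = −q_cal = -107.3968 kJ
ΔH = -107.3968 / 0.03902 = -2752 kJ/mol

ΔH = -2750 kJ/mol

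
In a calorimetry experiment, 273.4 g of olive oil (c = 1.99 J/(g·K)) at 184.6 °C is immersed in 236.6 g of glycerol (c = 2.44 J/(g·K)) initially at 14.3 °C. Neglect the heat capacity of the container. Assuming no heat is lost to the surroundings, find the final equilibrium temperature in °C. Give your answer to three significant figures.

Heat lost by olive oil = heat gained by glycerol.
(273.4)(1.99)(184.6 − T) = (236.6)(2.44)(T − 14.3)
544.066 (184.6 − T) = 577.304 (T − 14.3)
100430 − 544.066 T = 577.304 T − 8255.4
108685.4 = 1121.370 T
T = 96.92 °C

T_f = 96.9 °C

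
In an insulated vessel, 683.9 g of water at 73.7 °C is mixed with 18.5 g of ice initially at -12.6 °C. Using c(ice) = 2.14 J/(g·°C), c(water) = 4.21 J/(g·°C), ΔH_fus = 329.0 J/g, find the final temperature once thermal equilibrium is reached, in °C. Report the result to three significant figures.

T_f = 69.5 °C

Heat to bring ice to 0 °C and melt it: q₁ = 18.5×2.14×12.6 + 18.5×329.0 = 6585.3 J
Heat the water can supply cooling to 0 °C: 683.9×4.21×73.7 = 212198 J > q₁, so all ice melts.
Energy balance: 683.9×4.21×(73.7 − T) = 6585.3 + 18.5×4.21×(T − 0)
2879.219(73.7 − T) = 6585.3 + 77.885 T
212198 − 6585.3 = 2957.104 T
T = 205612.7 / 2957.104 = 69.53 °C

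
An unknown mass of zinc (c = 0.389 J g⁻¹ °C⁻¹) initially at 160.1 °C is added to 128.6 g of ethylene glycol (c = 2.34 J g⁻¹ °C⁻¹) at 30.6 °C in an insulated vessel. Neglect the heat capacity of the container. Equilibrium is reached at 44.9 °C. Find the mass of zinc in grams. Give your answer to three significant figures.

q_gained = (128.6 × 2.34) × (44.9 − 30.6) = 4303 J
q_lost = m × 0.389 × (160.1 − 44.9) = 44.8128 m
m = 4303 / 44.8128 = 96.0 g

m = 96.0 g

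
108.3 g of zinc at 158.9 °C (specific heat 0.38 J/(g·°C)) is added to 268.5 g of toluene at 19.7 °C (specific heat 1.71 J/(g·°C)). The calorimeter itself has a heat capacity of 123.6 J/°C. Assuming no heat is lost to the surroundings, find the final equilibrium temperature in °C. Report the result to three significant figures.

T_f = 28.9 °C

Heat lost by zinc = heat gained by toluene + calorimeter.
(108.3)(0.38)(158.9 − T) = [(268.5)(1.71) + 123.6](T − 19.7)
41.154 (158.9 − T) = 582.735 (T − 19.7)
6539.4 − 41.154 T = 582.735 T − 11480
18019.4 = 623.889 T
T = 28.88 °C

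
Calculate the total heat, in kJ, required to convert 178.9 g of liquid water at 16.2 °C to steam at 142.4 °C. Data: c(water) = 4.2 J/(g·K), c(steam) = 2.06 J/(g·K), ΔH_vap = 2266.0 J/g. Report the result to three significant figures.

q1 (heat water 16.2→100.0 °C): 178.9 × 4.2 × 83.8 = 62966 J
q2 (vaporize at 100 °C): 178.9 × 2266.0 = 405387 J
q3 (heat steam 100.0→142.4 °C): 178.9 × 2.06 × 42.4 = 15626 J
Total: 62966 + 405387 + 15626 = 483979 J = 484 kJ

q = 484 kJ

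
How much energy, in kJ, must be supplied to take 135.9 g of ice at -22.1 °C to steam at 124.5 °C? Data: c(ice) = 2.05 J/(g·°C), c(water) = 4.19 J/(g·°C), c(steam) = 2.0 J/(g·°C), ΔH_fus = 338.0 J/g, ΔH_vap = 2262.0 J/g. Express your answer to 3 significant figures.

q = 423 kJ

q1 (heat ice -22.1→0.0 °C): 135.9 × 2.05 × 22.1 = 6157 J
q2 (melt at 0 °C): 135.9 × 338.0 = 45934 J
q3 (heat water 0.0→100.0 °C): 135.9 × 4.19 × 100.0 = 56942 J
q4 (vaporize at 100 °C): 135.9 × 2262.0 = 307406 J
q5 (heat steam 100.0→124.5 °C): 135.9 × 2.0 × 24.5 = 6659 J
Total: 6157 + 45934 + 56942 + 307406 + 6659 = 423098 J = 423 kJ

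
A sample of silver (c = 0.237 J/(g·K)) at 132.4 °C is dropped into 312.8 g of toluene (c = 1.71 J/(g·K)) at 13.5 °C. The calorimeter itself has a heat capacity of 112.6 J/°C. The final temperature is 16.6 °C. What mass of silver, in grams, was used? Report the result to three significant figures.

q_gained = (312.8 × 1.71 + 112.6) × (16.6 − 13.5) = 2007 J
q_lost = m × 0.237 × (132.4 − 16.6) = 27.4446 m
m = 2007 / 27.4446 = 73.1 g

m = 73.1 g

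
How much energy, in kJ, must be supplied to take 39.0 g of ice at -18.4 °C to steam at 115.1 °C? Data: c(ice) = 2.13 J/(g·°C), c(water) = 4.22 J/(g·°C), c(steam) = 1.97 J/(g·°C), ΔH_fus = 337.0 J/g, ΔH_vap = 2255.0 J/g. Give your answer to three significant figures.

q = 120 kJ

q1 (heat ice -18.4→0.0 °C): 39.0 × 2.13 × 18.4 = 1528 J
q2 (melt at 0 °C): 39.0 × 337.0 = 13143 J
q3 (heat water 0.0→100.0 °C): 39.0 × 4.22 × 100.0 = 16458 J
q4 (vaporize at 100 °C): 39.0 × 2255.0 = 87945 J
q5 (heat steam 100.0→115.1 °C): 39.0 × 1.97 × 15.1 = 1160 J
Total: 1528 + 13143 + 16458 + 87945 + 1160 = 120234 J = 120 kJ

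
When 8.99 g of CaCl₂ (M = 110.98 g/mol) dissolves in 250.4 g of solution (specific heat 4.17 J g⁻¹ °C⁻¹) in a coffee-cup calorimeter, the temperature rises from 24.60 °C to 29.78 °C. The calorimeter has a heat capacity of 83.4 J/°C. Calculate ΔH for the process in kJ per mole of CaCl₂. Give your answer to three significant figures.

ΔH = -72.1 kJ/mol

|ΔT| = |29.78 − 24.60| = 5.18 °C
|q_surr| = (250.4 × 4.17 + 83.4) × 5.18 = 1127.568 × 5.18 = 5841 J
n(CaCl₂) = 8.99 / 110.98 = 0.08101 mol
Temperature rose, so q_rxn = −|q_surr| = -5.841 kJ
ΔH = q_rxn / n = -72.10 kJ/mol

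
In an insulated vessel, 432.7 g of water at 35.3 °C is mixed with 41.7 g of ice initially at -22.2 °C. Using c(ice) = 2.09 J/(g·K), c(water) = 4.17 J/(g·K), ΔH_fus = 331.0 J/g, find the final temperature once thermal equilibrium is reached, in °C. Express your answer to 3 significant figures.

T_f = 24.2 °C

Heat to bring ice to 0 °C and melt it: q₁ = 41.7×2.09×22.2 + 41.7×331.0 = 15737 J
Heat the water can supply cooling to 0 °C: 432.7×4.17×35.3 = 63693.9 J > q₁, so all ice melts.
Energy balance: 432.7×4.17×(35.3 − T) = 15737 + 41.7×4.17×(T − 0)
1804.359(35.3 − T) = 15737 + 173.889 T
63693.9 − 15737 = 1978.248 T
T = 47956.9 / 1978.248 = 24.24 °C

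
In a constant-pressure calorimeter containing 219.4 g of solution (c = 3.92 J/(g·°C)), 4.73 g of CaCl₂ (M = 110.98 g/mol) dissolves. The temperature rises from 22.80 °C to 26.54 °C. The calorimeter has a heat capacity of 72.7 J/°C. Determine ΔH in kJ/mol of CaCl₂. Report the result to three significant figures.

ΔH = -81.9 kJ/mol

|ΔT| = |26.54 − 22.80| = 3.74 °C
|q_surr| = (219.4 × 3.92 + 72.7) × 3.74 = 932.748 × 3.74 = 3488.5 J
n(CaCl₂) = 4.73 / 110.98 = 0.042620 mol
Temperature rose, so q_rxn = −|q_surr| = -3.4885 kJ
ΔH = q_rxn / n = -81.85 kJ/mol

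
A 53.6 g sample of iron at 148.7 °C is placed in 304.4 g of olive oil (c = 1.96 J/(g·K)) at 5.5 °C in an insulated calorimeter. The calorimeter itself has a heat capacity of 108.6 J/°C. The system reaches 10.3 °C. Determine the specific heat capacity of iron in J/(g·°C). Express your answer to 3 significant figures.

q_gained = (304.4 × 1.96 + 108.6) × (10.3 − 5.5) = 3385 J
q_lost = 53.6 × c × (148.7 − 10.3) = 7418.24 c
Set equal: c = 3385 / 7418.24 = 0.456 J/(g·°C)

c = 0.456 J/(g·°C)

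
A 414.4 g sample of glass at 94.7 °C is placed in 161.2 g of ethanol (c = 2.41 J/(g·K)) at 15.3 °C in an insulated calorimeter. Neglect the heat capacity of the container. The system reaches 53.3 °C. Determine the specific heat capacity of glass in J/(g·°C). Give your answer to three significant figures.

c = 0.860 J/(g·°C)

q_gained = (161.2 × 2.41) × (53.3 − 15.3) = 14760 J
q_lost = 414.4 × c × (94.7 − 53.3) = 17156.16 c
Set equal: c = 14760 / 17156.16 = 0.860 J/(g·°C)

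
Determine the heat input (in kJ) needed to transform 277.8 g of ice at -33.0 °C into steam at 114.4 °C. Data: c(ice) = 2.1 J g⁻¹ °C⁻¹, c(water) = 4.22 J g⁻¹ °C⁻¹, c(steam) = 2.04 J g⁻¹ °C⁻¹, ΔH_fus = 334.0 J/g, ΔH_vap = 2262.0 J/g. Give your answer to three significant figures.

q1 (heat ice -33.0→0.0 °C): 277.8 × 2.1 × 33.0 = 19252 J
q2 (melt at 0 °C): 277.8 × 334.0 = 92785 J
q3 (heat water 0.0→100.0 °C): 277.8 × 4.22 × 100.0 = 117232 J
q4 (vaporize at 100 °C): 277.8 × 2262.0 = 628384 J
q5 (heat steam 100.0→114.4 °C): 277.8 × 2.04 × 14.4 = 8161 J
Total: 19252 + 92785 + 117232 + 628384 + 8161 = 865814 J = 866 kJ

q = 866 kJ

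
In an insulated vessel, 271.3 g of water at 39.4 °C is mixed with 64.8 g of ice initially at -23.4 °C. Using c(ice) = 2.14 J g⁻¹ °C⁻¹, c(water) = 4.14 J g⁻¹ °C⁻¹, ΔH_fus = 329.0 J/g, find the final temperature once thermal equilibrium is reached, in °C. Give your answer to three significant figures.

T_f = 14.2 °C

Heat to bring ice to 0 °C and melt it: q₁ = 64.8×2.14×23.4 + 64.8×329.0 = 24564 J
Heat the water can supply cooling to 0 °C: 271.3×4.14×39.4 = 44253.4 J > q₁, so all ice melts.
Energy balance: 271.3×4.14×(39.4 − T) = 24564 + 64.8×4.14×(T − 0)
1123.182(39.4 − T) = 24564 + 268.272 T
44253.4 − 24564 = 1391.454 T
T = 19689.4 / 1391.454 = 14.15 °C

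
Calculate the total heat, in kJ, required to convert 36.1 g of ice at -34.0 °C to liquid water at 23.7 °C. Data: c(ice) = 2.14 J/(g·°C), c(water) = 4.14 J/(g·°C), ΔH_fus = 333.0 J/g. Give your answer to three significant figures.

q1 (heat ice -34.0→0.0 °C): 36.1 × 2.14 × 34.0 = 2627 J
q2 (melt at 0 °C): 36.1 × 333.0 = 12021 J
q3 (heat water 0.0→23.7 °C): 36.1 × 4.14 × 23.7 = 3542 J
Total: 2627 + 12021 + 3542 = 18190 J = 18.2 kJ

q = 18.2 kJ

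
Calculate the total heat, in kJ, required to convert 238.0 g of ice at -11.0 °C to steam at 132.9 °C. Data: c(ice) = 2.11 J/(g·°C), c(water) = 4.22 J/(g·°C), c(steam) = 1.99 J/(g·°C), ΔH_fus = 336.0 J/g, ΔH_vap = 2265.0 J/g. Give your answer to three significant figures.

q1 (heat ice -11.0→0.0 °C): 238.0 × 2.11 × 11.0 = 5524 J
q2 (melt at 0 °C): 238.0 × 336.0 = 79968 J
q3 (heat water 0.0→100.0 °C): 238.0 × 4.22 × 100.0 = 100436 J
q4 (vaporize at 100 °C): 238.0 × 2265.0 = 539070 J
q5 (heat steam 100.0→132.9 °C): 238.0 × 1.99 × 32.9 = 15582 J
Total: 5524 + 79968 + 100436 + 539070 + 15582 = 740580 J = 741 kJ

q = 741 kJ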